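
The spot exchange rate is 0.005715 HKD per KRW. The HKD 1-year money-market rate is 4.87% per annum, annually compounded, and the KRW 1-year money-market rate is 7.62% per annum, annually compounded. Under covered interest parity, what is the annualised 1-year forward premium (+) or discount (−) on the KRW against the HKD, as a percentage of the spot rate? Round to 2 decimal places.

-2.56%

T = 1 year.
CIP forward (HKD per KRW) = 0.005715 × 1.048700/1.076200 = 0.005568965.
Annualised premium = (F − S)/S × (1/T) = (0.005568965 − 0.005715)/0.005715 ÷ 1 = -2.56%.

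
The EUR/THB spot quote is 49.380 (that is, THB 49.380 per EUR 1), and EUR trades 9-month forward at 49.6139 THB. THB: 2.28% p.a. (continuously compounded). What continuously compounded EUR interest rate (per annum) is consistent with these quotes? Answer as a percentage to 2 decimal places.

T = 9/12 years.
F/S = 49.6139/49.38 = 1.0047367 = (growth of THB) / (growth of EUR).
The THB side grows by e^(0.0228×9/12) = 1.017247.
So the EUR growth factor = 1.0124513.
r = ln(1.0124513)/(9/12) = 0.016499 → 1.65%.

1.65%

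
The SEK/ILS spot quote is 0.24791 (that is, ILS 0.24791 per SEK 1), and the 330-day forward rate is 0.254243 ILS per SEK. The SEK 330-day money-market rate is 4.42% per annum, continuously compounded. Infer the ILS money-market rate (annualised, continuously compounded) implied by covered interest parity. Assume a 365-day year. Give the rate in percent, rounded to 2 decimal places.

T = 330/365 years.
CIP gives F = S · g_ILS/g_SEK, so g_ILS/g_SEK = 0.254243/0.24791 = 1.0255456.
SEK growth factor: e^(0.0442×330/365) = 1.0407709.
Hence g_ILS = 1.067358.
r = ln(1.067358)/(330/365) = 0.072100 → 7.21%.

7.21%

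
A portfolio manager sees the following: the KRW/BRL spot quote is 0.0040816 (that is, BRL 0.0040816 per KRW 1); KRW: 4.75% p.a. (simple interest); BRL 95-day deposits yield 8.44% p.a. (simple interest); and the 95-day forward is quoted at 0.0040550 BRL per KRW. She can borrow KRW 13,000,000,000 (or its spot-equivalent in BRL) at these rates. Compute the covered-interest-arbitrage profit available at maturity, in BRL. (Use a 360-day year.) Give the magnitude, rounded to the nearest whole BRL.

BRL 866,814

T = 95/360 years.
Keep in KRW, deliver into the forward: 13,000,000,000·1.0125347222·0.0040550 = BRL 53,375,767.88.
Swap to BRL now, deposit: 13,000,000,000·0.0040816·1.0222722222 = BRL 54,242,581.93.
The quoted forward undervalues KRW, so borrow KRW, convert to BRL at spot, deposit the BRL at 8.44%, and buy KRW forward at 0.0040550 to cover the loan.
Profit = 54,242,581.93 − 53,375,767.88 = BRL 866,814.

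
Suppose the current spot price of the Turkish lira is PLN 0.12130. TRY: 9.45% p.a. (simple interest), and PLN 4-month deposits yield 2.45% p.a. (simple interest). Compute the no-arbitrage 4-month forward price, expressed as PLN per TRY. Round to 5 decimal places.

T = 4/12 years.
PLN growth factor: 1 + 0.0245×4/12 = 1.0081667.
TRY growth factor: 1 + 0.0945×4/12 = 1.031500.
CIP: F = S · (grow PLN)/(grow TRY) = 0.1213 × 1.0081667/1.031500 = 0.1185561 PLN per TRY.

0.11856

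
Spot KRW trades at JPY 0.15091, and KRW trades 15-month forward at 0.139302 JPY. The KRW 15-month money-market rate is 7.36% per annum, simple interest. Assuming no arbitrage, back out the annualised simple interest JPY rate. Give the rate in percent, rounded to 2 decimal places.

0.64%

T = 15/12 years.
F/S = 0.139302/0.15091 = 0.9230800 = (growth of JPY) / (growth of KRW).
KRW growth factor: 1 + 0.0736×15/12 = 1.092000.
So the JPY growth factor = 1.0080034.
(1.0080034 − 1)/T = 0.006403, i.e. 0.64%.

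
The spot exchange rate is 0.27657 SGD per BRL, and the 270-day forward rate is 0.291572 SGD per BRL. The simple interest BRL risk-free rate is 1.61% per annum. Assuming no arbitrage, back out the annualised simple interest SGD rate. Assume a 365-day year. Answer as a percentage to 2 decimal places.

9.03%

T = 270/365 years.
CIP gives F = S · g_SGD/g_BRL, so g_SGD/g_BRL = 0.291572/0.27657 = 1.0542430.
The BRL side grows by 1 + 0.0161×270/365 = 1.0119096.
Hence g_SGD = 1.0667986.
r = (1.0667986 − 1)/(270/365) = 0.090302 → 9.03%.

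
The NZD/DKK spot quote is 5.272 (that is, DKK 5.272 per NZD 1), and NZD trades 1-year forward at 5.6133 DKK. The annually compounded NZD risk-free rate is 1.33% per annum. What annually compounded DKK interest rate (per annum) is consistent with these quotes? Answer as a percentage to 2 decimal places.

7.89%

T = 1 year.
By CIP, F/S equals the DKK-to-NZD growth ratio: 5.6133/5.272 = 1.0647382.
The NZD side grows by (1 + 0.0133)^1 = 1.013300.
That pins the DKK growth at 1.0788992.
r = 1.0788992^(1/1) − 1 = 0.078899 → 7.89%.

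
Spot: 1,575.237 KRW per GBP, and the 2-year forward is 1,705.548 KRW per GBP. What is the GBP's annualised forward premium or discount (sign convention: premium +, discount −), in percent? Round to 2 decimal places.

+4.14%

T = 2 years.
Period premium: (1705.548 − 1575.237)/1575.237 = 0.0827247.
Per annum: 0.0827247 / 2 = 0.041362 = 4.14%.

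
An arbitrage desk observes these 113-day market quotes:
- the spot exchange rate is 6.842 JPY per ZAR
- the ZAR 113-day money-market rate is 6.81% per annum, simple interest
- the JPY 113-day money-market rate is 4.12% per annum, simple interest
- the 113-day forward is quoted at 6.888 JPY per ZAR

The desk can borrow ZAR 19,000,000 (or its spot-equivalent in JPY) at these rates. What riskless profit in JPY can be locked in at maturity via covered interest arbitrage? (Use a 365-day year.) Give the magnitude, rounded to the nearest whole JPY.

JPY 1,975,043

T = 113/365 years.
Keep in ZAR, deliver into the forward: 19,000,000·1.0210830137·6.888 = JPY 133,631,176.17.
Swap to JPY now, deposit: 19,000,000·6.842·1.01275506849 = JPY 131,656,133.39.
The quoted forward overvalues ZAR, so borrow JPY, buy ZAR at spot, deposit the ZAR at 6.81%, and sell the proceeds forward at 6.888.
The gap between the two covered legs is JPY 1,975,043.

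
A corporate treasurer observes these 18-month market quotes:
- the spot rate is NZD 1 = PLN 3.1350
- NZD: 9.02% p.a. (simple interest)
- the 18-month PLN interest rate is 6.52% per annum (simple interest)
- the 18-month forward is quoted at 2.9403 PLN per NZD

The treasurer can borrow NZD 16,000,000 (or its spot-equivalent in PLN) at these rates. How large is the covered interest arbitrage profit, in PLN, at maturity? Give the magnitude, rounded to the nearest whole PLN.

T = 18/12 years.
Invest the NZD and cover forward: 16,000,000 × 1.135300 × 2.9403 = PLN 53,409,961.44.
Convert at spot and invest in PLN: 16,000,000 × 3.1350 × 1.097800 = PLN 55,065,648.00.
The quoted forward undervalues NZD, so borrow NZD, convert to PLN at spot, deposit the PLN at 6.52%, and buy NZD forward at 2.9403 to cover the loan.
Profit = 55,065,648.00 − 53,409,961.44 = PLN 1,655,687.

PLN 1,655,687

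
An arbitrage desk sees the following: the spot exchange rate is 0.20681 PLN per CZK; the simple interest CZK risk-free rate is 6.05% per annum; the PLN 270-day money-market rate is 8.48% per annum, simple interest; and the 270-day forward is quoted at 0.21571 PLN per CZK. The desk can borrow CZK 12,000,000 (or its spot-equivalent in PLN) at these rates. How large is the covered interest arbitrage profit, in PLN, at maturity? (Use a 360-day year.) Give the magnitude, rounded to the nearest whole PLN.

T = 270/360 years.
Keep in CZK, deliver into the forward: 12,000,000·1.045375·0.21571 = PLN 2,705,974.10.
Swap to PLN now, deposit: 12,000,000·0.20681·1.063600 = PLN 2,639,557.39.
The quoted forward overvalues CZK, so borrow PLN, buy CZK at spot, deposit the CZK at 6.05%, and sell the proceeds forward at 0.21571.
Profit = 2,705,974.10 − 2,639,557.39 = PLN 66,417.

PLN 66,417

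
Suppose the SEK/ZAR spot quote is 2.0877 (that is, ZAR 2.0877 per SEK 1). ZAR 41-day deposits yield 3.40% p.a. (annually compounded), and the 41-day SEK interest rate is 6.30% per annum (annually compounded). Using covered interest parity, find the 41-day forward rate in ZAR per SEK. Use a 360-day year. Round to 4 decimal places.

2.0811

T = 41/360 years.
ZAR accumulates by (1 + 0.0340)^(41/360) = 1.0038151.
Growth of 1 SEK over T: (1 + 0.0630)^(41/360) = 1.0069823.
Forward (ZAR per SEK) = 2.0877 × 1.0038151 / 1.0069823 = 2.081134.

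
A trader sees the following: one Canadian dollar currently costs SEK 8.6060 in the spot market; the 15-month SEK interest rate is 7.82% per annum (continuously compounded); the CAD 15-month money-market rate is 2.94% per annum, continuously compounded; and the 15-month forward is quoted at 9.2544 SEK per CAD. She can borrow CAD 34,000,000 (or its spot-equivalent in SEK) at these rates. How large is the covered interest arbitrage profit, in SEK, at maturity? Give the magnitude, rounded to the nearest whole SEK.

T = 15/12 years.
Invest the CAD and cover forward: 34,000,000 × 1.03743363001 × 9.2544 = SEK 326,428,076.71.
Convert at spot and invest in SEK: 34,000,000 × 8.6060 × 1.10268707888 = SEK 322,650,650.03.
The quoted forward overvalues CAD, so borrow SEK, buy CAD at spot, deposit the CAD at 2.94%, and sell the proceeds forward at 9.2544.
The gap between the two covered legs is SEK 3,777,427.

SEK 3,777,427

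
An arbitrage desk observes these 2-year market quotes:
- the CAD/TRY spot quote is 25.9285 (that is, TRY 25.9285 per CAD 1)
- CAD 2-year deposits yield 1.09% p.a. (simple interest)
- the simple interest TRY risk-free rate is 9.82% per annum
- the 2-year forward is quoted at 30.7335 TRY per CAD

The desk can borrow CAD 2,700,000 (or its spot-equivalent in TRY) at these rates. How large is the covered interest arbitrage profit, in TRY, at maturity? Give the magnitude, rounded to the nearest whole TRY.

TRY 1,033,109

T = 2 years.
Route A — deposit CAD, sell forward: 2,700,000 × 1.021800 × 30.7335 = TRY 84,789,423.81.
Route B — convert at spot, deposit TRY: 2,700,000 × 25.9285 × 1.196400 = TRY 83,756,314.98.
The quoted forward overvalues CAD, so borrow TRY, buy CAD at spot, deposit the CAD at 1.09%, and sell the proceeds forward at 30.7335.
The gap between the two covered legs is TRY 1,033,109.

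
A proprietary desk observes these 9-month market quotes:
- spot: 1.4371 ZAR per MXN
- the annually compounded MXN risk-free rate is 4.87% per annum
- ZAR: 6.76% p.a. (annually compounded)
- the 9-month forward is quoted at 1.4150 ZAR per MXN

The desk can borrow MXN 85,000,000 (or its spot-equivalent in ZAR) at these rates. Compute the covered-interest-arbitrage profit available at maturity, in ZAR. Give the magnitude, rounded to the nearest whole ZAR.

T = 9/12 years.
Keep in MXN, deliver into the forward: 85,000,000·1.03630704602·1.4150 = ZAR 124,641,829.96.
Swap to ZAR now, deposit: 85,000,000·1.4371·1.05028321242 = ZAR 128,295,770.39.
The quoted forward undervalues MXN, so borrow MXN, convert to ZAR at spot, deposit the ZAR at 6.76%, and buy MXN forward at 1.4150 to cover the loan.
The gap between the two covered legs is ZAR 3,653,940.

ZAR 3,653,940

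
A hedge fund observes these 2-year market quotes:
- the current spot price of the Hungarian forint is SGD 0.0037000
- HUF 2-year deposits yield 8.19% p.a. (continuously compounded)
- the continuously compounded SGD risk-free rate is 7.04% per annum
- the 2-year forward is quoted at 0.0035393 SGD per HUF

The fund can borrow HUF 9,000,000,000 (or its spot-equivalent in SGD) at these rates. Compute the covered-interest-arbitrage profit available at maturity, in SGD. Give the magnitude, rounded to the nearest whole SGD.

T = 2 years.
Keep in HUF, deliver into the forward: 9,000,000,000·1.1779786958·0.0035393 = SGD 37,522,979.98.
Swap to SGD now, deposit: 9,000,000,000·0.0037000·1.1511943861 = SGD 38,334,773.06.
The quoted forward undervalues HUF, so borrow HUF, convert to SGD at spot, deposit the SGD at 7.04%, and buy HUF forward at 0.0035393 to cover the loan.
The gap between the two covered legs is SGD 811,793.

SGD 811,793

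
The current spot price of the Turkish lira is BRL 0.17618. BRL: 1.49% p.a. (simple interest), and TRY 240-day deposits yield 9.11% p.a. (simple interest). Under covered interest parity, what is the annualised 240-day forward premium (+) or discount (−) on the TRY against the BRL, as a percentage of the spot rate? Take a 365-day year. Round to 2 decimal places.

-7.19%

T = 240/365 years.
CIP forward (BRL per TRY) = 0.17618 × 1.0097973/1.0599014 = 0.16785155.
(F − S)/S ÷ T = (0.16785155 − 0.17618)/0.17618/(240/365) = -0.071893 → -7.19%.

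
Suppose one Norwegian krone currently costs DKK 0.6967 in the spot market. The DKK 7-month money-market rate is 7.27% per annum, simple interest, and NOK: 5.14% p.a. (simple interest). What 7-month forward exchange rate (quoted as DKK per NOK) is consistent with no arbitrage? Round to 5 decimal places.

T = 7/12 years.
Growth of 1 DKK over T: 1 + 0.0727×7/12 = 1.0424083.
NOK growth factor: 1 + 0.0514×7/12 = 1.0299833.
CIP: F = S · (grow DKK)/(grow NOK) = 0.6967 × 1.0424083/1.0299833 = 0.7051045 DKK per NOK.

0.70510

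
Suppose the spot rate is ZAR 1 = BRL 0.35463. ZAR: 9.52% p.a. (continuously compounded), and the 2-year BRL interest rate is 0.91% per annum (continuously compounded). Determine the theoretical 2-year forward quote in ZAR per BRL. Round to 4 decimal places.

T = 2 years.
BRL growth factor: e^(0.0091×2) = 1.0183666.
ZAR growth factor: e^(0.0952×2) = 1.2097334.
CIP: F = S · (grow BRL)/(grow ZAR) = 0.35463 × 1.0183666/1.2097334 = 0.2985314 BRL per ZAR.
Invert for ZAR per BRL: 1 / 0.2985314 = 3.3497.

3.3497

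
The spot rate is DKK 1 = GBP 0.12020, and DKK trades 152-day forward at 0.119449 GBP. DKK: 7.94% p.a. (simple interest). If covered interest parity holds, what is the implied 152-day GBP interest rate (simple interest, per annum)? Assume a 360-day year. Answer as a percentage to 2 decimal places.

T = 152/360 years.
CIP gives F = S · g_GBP/g_DKK, so g_GBP/g_DKK = 0.119449/0.1202 = 0.9937521.
DKK growth factor: 1 + 0.0794×152/360 = 1.0335244.
Hence g_GBP = 1.027067.
(1.027067 − 1)/T = 0.064106, i.e. 6.41%.

6.41%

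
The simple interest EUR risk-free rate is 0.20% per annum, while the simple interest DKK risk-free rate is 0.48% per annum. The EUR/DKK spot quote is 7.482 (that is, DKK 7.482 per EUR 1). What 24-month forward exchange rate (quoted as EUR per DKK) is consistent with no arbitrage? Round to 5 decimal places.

0.13291

T = 2 years.
DKK growth factor: 1 + 0.0048×2 = 1.009600.
Growth of 1 EUR over T: 1 + 0.0020×2 = 1.004000.
CIP: F = S · (grow DKK)/(grow EUR) = 7.482 × 1.009600/1.004000 = 7.523732 DKK per EUR.
Quoted the other way: 1/7.523732 = 0.13291 EUR per DKK.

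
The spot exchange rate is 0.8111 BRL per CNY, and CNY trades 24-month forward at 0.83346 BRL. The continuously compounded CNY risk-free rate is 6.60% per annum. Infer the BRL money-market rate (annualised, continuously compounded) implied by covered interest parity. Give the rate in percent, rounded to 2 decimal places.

T = 2 years.
By CIP, F/S equals the BRL-to-CNY growth ratio: 0.83346/0.8111 = 1.0275675.
The CNY side grows by e^(0.0660×2) = 1.1411083.
Hence g_BRL = 1.1725658.
Take logs: ln 1.1725658 / 2 = 0.079597, so 7.96%.

7.96%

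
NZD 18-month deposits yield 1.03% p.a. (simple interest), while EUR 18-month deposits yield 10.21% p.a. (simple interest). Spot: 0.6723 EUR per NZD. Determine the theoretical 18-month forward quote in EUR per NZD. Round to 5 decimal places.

T = 18/12 years.
Growth of 1 EUR over T: 1 + 0.1021×18/12 = 1.153150.
NZD growth factor: 1 + 0.0103×18/12 = 1.015450.
Forward (EUR per NZD) = 0.6723 × 1.153150 / 1.015450 = 0.7634672.

0.76347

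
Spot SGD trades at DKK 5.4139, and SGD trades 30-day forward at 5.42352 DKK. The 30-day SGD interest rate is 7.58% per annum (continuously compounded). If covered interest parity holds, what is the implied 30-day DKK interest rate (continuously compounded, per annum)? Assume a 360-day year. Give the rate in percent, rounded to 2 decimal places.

9.71%

T = 30/360 years.
CIP gives F = S · g_DKK/g_SGD, so g_DKK/g_SGD = 5.42352/5.4139 = 1.0017769.
SGD growth factor: e^(0.0758×30/360) = 1.0063367.
So the DKK growth factor = 1.0081249.
r = ln(1.0081249)/(30/360) = 0.097105 → 9.71%.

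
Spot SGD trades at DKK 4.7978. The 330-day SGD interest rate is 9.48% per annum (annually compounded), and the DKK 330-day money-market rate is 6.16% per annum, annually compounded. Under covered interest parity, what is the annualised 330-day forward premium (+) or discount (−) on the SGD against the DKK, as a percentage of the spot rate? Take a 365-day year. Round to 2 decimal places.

-3.04%

T = 330/365 years.
CIP forward (DKK per SGD) = 4.7978 × 1.0555323/1.0853329 = 4.6660641.
(F − S)/S ÷ T = (4.6660641 − 4.7978)/4.7978/(330/365) = -0.030370 → -3.04%.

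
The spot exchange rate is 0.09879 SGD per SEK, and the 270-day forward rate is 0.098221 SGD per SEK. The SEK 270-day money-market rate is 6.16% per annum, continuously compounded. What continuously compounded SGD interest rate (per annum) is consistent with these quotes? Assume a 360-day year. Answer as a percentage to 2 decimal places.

T = 270/360 years.
CIP gives F = S · g_SGD/g_SEK, so g_SGD/g_SEK = 0.098221/0.09879 = 0.9942403.
SEK growth factor: e^(0.0616×270/360) = 1.0472838.
That pins the SGD growth at 1.0412518.
Take logs: ln 1.0412518 / (270/360) = 0.053898, so 5.39%.

5.39%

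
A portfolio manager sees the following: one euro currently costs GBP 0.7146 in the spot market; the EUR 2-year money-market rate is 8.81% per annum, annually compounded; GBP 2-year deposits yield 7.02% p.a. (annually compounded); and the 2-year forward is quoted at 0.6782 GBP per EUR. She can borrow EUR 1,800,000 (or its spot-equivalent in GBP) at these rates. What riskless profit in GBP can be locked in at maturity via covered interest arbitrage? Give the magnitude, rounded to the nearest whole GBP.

GBP 27,880

T = 2 years.
Route A — deposit EUR, sell forward: 1,800,000 × 1.18396161 × 0.6782 = GBP 1,445,332.98.
Route B — convert at spot, deposit GBP: 1,800,000 × 0.7146 × 1.14532804 = GBP 1,473,212.55.
The quoted forward undervalues EUR, so borrow EUR, convert to GBP at spot, deposit the GBP at 7.02%, and buy EUR forward at 0.6782 to cover the loan.
The gap between the two covered legs is GBP 27,880.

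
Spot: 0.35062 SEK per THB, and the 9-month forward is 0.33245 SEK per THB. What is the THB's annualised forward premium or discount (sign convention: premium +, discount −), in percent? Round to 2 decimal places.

-6.91%

T = 9/12 years.
THB trades forward at -5.18225% vs spot over the period.
Per annum: -0.0518225 / (9/12) = -0.069097 = -6.91%.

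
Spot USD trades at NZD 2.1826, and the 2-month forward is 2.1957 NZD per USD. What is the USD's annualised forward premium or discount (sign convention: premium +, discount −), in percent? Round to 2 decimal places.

T = 2/12 years.
(F − S)/S = (2.1957 − 2.1826)/2.1826 = 0.0060020.
×(1/T) gives 3.60% p.a.

+3.60%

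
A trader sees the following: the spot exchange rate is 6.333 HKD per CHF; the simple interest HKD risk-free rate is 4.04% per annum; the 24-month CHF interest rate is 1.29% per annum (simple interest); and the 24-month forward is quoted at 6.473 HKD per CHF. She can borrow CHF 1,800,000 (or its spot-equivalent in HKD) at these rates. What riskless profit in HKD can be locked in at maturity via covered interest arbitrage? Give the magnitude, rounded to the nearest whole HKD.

T = 2 years.
Keep in CHF, deliver into the forward: 1,800,000·1.025800·6.473 = HKD 11,952,006.12.
Swap to HKD now, deposit: 1,800,000·6.333·1.080800 = HKD 12,320,471.52.
The quoted forward undervalues CHF, so borrow CHF, convert to HKD at spot, deposit the HKD at 4.04%, and buy CHF forward at 6.473 to cover the loan.
Arbitrage profit = |11,952,006.12 − 12,320,471.52| = HKD 368,465.

HKD 368,465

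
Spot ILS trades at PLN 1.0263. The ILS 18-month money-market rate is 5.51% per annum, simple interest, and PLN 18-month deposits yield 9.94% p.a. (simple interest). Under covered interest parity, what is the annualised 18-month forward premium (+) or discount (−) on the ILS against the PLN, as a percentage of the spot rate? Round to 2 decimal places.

T = 18/12 years.
No-arbitrage forward: 1.0263 × 1.149100 / 1.082650 = 1.0892914 PLN/ILS.
Annualised premium = (F − S)/S × (1/T) = (1.0892914 − 1.0263)/1.0263 ÷ (18/12) = 4.09%.

+4.09%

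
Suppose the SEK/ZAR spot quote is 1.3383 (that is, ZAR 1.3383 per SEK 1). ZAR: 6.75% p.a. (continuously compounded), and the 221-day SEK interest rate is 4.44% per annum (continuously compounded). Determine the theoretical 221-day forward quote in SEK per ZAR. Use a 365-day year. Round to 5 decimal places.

0.73684

T = 221/365 years.
ZAR accumulates by e^(0.0675×221/365) = 1.0417165.
Growth of 1 SEK over T: e^(0.0444×221/365) = 1.0272479.
CIP: F = S · (grow ZAR)/(grow SEK) = 1.3383 × 1.0417165/1.0272479 = 1.357150 ZAR per SEK.
Invert for SEK per ZAR: 1 / 1.357150 = 0.73684.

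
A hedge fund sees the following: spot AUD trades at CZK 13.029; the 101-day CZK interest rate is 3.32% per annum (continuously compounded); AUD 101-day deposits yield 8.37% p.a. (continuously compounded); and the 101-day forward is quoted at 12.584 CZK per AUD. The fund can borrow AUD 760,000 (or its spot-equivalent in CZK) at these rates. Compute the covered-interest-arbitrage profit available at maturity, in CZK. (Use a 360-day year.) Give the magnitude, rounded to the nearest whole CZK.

CZK 203,622

T = 101/360 years.
Keep in AUD, deliver into the forward: 760,000·1.023760385·12.584 = CZK 9,791,080.52.
Swap to CZK now, deposit: 760,000·13.029·1.009357959 = CZK 9,994,702.88.
The quoted forward undervalues AUD, so borrow AUD, convert to CZK at spot, deposit the CZK at 3.32%, and buy AUD forward at 12.584 to cover the loan.
The gap between the two covered legs is CZK 203,622.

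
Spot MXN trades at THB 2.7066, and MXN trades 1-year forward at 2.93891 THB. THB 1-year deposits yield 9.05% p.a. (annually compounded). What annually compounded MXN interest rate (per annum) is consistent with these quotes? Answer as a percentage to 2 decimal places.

T = 1 year.
By CIP, F/S equals the THB-to-MXN growth ratio: 2.93891/2.7066 = 1.0858309.
THB growth factor: (1 + 0.0905)^1 = 1.090500.
Hence g_MXN = 1.004300.
r = 1.004300^(1/1) − 1 = 0.004300 → 0.43%.

0.43%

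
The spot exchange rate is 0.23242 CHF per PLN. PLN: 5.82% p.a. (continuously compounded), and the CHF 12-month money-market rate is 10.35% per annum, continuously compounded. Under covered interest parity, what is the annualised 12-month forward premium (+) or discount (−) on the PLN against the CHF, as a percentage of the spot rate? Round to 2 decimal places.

T = 1 year.
No-arbitrage forward: 0.23242 × 1.1090458 / 1.059927 = 0.24319073 CHF/PLN.
(F − S)/S ÷ T = (0.24319073 − 0.23242)/0.23242/1 = 0.046342 → 4.63%.

+4.63%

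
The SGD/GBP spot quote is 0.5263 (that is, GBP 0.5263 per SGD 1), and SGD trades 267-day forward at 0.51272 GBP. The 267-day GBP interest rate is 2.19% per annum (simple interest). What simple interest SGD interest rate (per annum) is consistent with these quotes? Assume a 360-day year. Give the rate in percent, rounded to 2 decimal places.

5.82%

T = 267/360 years.
F/S = 0.51272/0.5263 = 0.9741972 = (growth of GBP) / (growth of SGD).
GBP growth factor: 1 + 0.0219×267/360 = 1.0162425.
Hence g_SGD = 1.0431589.
(1.0431589 − 1)/T = 0.058192, i.e. 5.82%.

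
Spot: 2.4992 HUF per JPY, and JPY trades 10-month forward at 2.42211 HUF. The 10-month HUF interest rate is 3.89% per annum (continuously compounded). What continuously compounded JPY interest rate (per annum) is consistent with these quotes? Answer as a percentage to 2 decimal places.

7.65%

T = 10/12 years.
CIP gives F = S · g_HUF/g_JPY, so g_HUF/g_JPY = 2.42211/2.4992 = 0.9691541.
The HUF side grows by e^(0.0389×10/12) = 1.0329478.
So the JPY growth factor = 1.0658241.
r = ln(1.0658241)/(10/12) = 0.076498 → 7.65%.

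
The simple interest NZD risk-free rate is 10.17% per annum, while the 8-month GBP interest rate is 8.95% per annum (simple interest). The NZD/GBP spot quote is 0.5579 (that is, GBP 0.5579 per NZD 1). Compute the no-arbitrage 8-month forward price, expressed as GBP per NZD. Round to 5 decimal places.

0.55365

T = 8/12 years.
GBP accumulates by 1 + 0.0895×8/12 = 1.0596667.
Growth of 1 NZD over T: 1 + 0.1017×8/12 = 1.067800.
So F = 0.5579 × 1.0596667 / 1.067800 = 0.5536505 (GBP/NZD).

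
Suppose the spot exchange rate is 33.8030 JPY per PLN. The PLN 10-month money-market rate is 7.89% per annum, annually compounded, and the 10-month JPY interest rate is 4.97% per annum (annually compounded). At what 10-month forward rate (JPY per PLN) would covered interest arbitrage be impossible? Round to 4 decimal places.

T = 10/12 years.
Growth of 1 JPY over T: (1 + 0.0497)^(10/12) = 1.04124836.
PLN accumulates by (1 + 0.0789)^(10/12) = 1.06533042.
CIP: F = S · (grow JPY)/(grow PLN) = 33.803 × 1.04124836/1.06533042 = 33.038875 JPY per PLN.

33.0389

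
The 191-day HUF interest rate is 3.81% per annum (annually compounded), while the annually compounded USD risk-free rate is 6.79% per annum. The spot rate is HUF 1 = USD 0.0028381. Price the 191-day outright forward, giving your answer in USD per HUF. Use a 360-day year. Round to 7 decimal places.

0.0028810

T = 191/360 years.
USD growth factor: (1 + 0.0679)^(191/360) = 1.0354689.
HUF accumulates by (1 + 0.0381)^(191/360) = 1.0200367.
CIP: F = S · (grow USD)/(grow HUF) = 0.0028381 × 1.0354689/1.0200367 = 0.002881038 USD per HUF.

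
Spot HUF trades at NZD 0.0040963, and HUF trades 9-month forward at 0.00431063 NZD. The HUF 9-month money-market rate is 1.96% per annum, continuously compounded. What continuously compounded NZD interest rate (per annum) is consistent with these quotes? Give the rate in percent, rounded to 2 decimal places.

8.76%

T = 9/12 years.
CIP gives F = S · g_NZD/g_HUF, so g_NZD/g_HUF = 0.00431063/0.0040963 = 1.0523228.
The HUF side grows by e^(0.0196×9/12) = 1.0148086.
Hence g_NZD = 1.0679062.
r = ln(1.0679062)/(9/12) = 0.087600 → 8.76%.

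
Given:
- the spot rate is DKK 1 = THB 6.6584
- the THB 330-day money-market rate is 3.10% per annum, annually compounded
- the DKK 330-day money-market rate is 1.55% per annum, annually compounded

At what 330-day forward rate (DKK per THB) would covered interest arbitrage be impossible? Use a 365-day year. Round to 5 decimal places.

T = 330/365 years.
Growth of 1 THB over T: (1 + 0.0310)^(330/365) = 1.0279862.
DKK growth factor: (1 + 0.0155)^(330/365) = 1.0140033.
CIP: F = S · (grow THB)/(grow DKK) = 6.6584 × 1.0279862/1.0140033 = 6.750218 THB per DKK.
Quoted the other way: 1/6.750218 = 0.14814 DKK per THB.

0.14814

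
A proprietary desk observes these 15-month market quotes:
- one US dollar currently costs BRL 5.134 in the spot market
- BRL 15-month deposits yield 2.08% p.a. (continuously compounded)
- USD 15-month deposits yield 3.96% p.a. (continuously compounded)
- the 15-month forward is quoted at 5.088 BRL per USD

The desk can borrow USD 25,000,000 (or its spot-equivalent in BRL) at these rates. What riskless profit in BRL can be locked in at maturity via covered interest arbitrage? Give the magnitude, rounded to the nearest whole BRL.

BRL 1,923,979

T = 15/12 years.
Route A — deposit USD, sell forward: 25,000,000 × 1.05074559221 × 5.088 = BRL 133,654,839.33.
Route B — convert at spot, deposit BRL: 25,000,000 × 5.134 × 1.02634094847 = BRL 131,730,860.74.
The quoted forward overvalues USD, so borrow BRL, buy USD at spot, deposit the USD at 3.96%, and sell the proceeds forward at 5.088.
Arbitrage profit = |133,654,839.33 − 131,730,860.74| = BRL 1,923,979.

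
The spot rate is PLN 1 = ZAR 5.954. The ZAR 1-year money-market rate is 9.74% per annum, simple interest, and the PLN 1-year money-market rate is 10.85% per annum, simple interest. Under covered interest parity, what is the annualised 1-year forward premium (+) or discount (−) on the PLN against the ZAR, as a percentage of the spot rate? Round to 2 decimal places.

-1.00%

T = 1 year.
No-arbitrage forward: 5.954 × 1.097400 / 1.108500 = 5.894379 ZAR/PLN.
(F − S)/S ÷ T = (5.894379 − 5.954)/5.954/1 = -0.010014 → -1.00%.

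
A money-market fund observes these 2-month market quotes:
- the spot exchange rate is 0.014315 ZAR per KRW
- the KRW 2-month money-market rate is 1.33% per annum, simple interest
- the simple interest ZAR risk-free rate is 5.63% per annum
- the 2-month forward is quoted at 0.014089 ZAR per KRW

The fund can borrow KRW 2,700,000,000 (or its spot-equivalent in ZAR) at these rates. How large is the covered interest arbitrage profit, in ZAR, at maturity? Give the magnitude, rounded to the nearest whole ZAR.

ZAR 888,548

T = 2/12 years.
Route A — deposit KRW, sell forward: 2,700,000,000 × 1.0022166667 × 0.014089 = ZAR 38,124,622.67.
Route B — convert at spot, deposit ZAR: 2,700,000,000 × 0.014315 × 1.0093833333 = ZAR 39,013,170.52.
The quoted forward undervalues KRW, so borrow KRW, convert to ZAR at spot, deposit the ZAR at 5.63%, and buy KRW forward at 0.014089 to cover the loan.
Profit = 39,013,170.52 − 38,124,622.67 = ZAR 888,548.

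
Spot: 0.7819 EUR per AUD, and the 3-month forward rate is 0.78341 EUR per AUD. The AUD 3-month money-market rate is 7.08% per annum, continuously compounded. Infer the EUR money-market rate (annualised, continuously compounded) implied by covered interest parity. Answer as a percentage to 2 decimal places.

T = 3/12 years.
By CIP, F/S equals the EUR-to-AUD growth ratio: 0.78341/0.7819 = 1.0019312.
The AUD side grows by e^(0.0708×3/12) = 1.0178576.
That pins the EUR growth at 1.0198233.
r = ln(1.0198233)/(3/12) = 0.078518 → 7.85%.

7.85%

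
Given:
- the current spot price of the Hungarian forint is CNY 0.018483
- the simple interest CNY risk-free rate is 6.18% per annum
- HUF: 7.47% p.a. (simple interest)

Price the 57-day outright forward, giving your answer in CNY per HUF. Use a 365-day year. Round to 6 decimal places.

T = 57/365 years.
CNY accumulates by 1 + 0.0618×57/365 = 1.009651.
HUF accumulates by 1 + 0.0747×57/365 = 1.0116655.
Forward (CNY per HUF) = 0.018483 × 1.009651 / 1.0116655 = 0.01844620.

0.018446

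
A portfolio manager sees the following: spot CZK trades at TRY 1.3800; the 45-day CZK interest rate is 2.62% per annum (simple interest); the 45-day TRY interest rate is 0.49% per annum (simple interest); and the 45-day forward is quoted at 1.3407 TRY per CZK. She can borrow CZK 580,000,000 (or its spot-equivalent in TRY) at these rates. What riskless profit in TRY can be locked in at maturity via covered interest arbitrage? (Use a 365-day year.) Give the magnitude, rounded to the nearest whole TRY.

TRY 20,765,755

T = 45/365 years.
Route A — deposit CZK, sell forward: 580,000,000 × 1.00323013699 × 1.3407 = TRY 780,117,773.90.
Route B — convert at spot, deposit TRY: 580,000,000 × 1.3800 × 1.00060410959 = TRY 800,883,529.32.
The quoted forward undervalues CZK, so borrow CZK, convert to TRY at spot, deposit the TRY at 0.49%, and buy CZK forward at 1.3407 to cover the loan.
Profit = 800,883,529.32 − 780,117,773.90 = TRY 20,765,755.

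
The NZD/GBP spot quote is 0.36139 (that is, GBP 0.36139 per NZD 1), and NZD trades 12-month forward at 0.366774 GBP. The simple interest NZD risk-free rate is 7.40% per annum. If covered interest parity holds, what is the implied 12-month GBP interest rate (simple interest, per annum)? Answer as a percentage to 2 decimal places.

9.00%

T = 1 year.
F/S = 0.366774/0.36139 = 1.0148980 = (growth of GBP) / (growth of NZD).
NZD growth factor: 1 + 0.0740×1 = 1.074000.
That pins the GBP growth at 1.0900005.
(1.0900005 − 1)/T = 0.090000, i.e. 9.00%.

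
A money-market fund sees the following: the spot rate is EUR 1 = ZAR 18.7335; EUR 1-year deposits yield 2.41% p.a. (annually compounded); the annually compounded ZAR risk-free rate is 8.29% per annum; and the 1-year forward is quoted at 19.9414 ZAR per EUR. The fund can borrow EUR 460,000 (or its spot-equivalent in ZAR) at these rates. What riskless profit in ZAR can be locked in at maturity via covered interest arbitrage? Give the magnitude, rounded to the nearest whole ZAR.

ZAR 62,321

T = 1 year.
Invest the EUR and cover forward: 460,000 × 1.024100 × 19.9414 = ZAR 9,394,114.36.
Convert at spot and invest in ZAR: 460,000 × 18.7335 × 1.082900 = ZAR 9,331,793.29.
The quoted forward overvalues EUR, so borrow ZAR, buy EUR at spot, deposit the EUR at 2.41%, and sell the proceeds forward at 19.9414.
Arbitrage profit = |9,394,114.36 − 9,331,793.29| = ZAR 62,321.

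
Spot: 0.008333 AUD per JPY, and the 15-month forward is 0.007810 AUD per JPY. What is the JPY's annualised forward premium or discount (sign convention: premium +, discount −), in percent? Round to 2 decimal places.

T = 15/12 years.
Period premium: (0.007810 − 0.008333)/0.008333 = -0.0627625.
×(1/T) gives -5.02% p.a.

-5.02%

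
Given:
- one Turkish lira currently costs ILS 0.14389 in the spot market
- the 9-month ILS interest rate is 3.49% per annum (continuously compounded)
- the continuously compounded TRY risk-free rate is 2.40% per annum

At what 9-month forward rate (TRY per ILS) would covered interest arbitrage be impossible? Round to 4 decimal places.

6.8932

T = 9/12 years.
Growth of 1 ILS over T: e^(0.0349×9/12) = 1.0265206.
TRY accumulates by e^(0.0240×9/12) = 1.018163.
So F = 0.14389 × 1.0265206 / 1.018163 = 0.1450711 (ILS/TRY).
Quoted the other way: 1/0.1450711 = 6.8932 TRY per ILS.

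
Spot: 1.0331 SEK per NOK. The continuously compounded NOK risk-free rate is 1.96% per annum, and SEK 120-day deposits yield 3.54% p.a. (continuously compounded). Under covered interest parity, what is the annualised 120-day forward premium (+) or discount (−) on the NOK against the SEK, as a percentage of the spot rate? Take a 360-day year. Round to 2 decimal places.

T = 120/360 years.
No-arbitrage forward: 1.0331 × 1.0118699 / 1.0065547 = 1.0385554 SEK/NOK.
(F − S)/S ÷ T = (1.0385554 − 1.0331)/1.0331/(120/360) = 0.015842 → 1.58%.

+1.58%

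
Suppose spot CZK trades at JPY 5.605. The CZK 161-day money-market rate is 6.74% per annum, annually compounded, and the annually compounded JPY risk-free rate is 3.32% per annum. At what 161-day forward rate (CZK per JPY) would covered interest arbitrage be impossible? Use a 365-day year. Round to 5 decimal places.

T = 161/365 years.
JPY accumulates by (1 + 0.0332)^(161/365) = 1.0145108.
CZK accumulates by (1 + 0.0674)^(161/365) = 1.0291887.
So F = 5.605 × 1.0145108 / 1.0291887 = 5.525064 (JPY/CZK).
Invert for CZK per JPY: 1 / 5.525064 = 0.18099.

0.18099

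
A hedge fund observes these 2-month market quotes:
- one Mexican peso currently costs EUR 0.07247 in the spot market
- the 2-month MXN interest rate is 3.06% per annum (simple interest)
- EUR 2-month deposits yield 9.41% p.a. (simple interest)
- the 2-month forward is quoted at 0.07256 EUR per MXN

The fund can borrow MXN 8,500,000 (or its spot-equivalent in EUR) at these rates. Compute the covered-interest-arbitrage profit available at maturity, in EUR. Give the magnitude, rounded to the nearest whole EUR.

EUR 5,750

T = 2/12 years.
Route A — deposit MXN, sell forward: 8,500,000 × 1.005100 × 0.07256 = EUR 619,905.48.
Route B — convert at spot, deposit EUR: 8,500,000 × 0.07247 × 1.01568333 = EUR 625,655.85.
The quoted forward undervalues MXN, so borrow MXN, convert to EUR at spot, deposit the EUR at 9.41%, and buy MXN forward at 0.07256 to cover the loan.
Profit = 625,655.85 − 619,905.48 = EUR 5,750.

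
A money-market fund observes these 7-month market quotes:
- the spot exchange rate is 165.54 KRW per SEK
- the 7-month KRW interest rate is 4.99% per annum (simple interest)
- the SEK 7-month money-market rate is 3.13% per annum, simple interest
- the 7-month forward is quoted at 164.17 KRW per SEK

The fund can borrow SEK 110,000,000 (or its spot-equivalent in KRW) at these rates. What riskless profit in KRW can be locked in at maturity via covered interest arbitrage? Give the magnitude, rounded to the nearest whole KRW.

T = 7/12 years.
Invest the SEK and cover forward: 110,000,000 × 1.018258333333 × 164.17 = KRW 18,388,421,764.16.
Convert at spot and invest in KRW: 110,000,000 × 165.54 × 1.029108333333 = KRW 18,739,445,284.99.
The quoted forward undervalues SEK, so borrow SEK, convert to KRW at spot, deposit the KRW at 4.99%, and buy SEK forward at 164.17 to cover the loan.
Arbitrage profit = |18,388,421,764.16 − 18,739,445,284.99| = KRW 351,023,521.

KRW 351,023,521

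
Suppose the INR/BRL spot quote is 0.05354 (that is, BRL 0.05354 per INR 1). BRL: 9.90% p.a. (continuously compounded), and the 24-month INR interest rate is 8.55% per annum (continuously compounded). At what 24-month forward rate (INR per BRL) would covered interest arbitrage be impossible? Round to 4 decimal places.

18.1801

T = 2 years.
BRL accumulates by e^(0.0990×2) = 1.21896239.
Growth of 1 INR over T: e^(0.0855×2) = 1.18649075.
Forward (BRL per INR) = 0.05354 × 1.21896239 / 1.18649075 = 0.055005272.
Invert for INR per BRL: 1 / 0.055005272 = 18.1801.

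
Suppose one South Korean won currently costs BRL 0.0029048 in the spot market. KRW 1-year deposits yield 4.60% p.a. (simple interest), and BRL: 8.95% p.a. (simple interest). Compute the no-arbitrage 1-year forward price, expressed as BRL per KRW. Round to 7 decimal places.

0.0030256

T = 1 year.
BRL accumulates by 1 + 0.0895×1 = 1.089500.
KRW accumulates by 1 + 0.0460×1 = 1.046000.
So F = 0.0029048 × 1.089500 / 1.046000 = 0.003025602 (BRL/KRW).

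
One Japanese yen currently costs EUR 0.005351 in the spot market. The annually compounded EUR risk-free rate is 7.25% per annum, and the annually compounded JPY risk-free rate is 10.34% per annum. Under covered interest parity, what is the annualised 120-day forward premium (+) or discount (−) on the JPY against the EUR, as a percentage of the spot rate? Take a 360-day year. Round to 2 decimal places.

-2.83%

T = 120/360 years.
No-arbitrage forward: 0.005351 × 1.0236051 / 1.0333426 = 0.005300576 EUR/JPY.
Annualised premium = (F − S)/S × (1/T) = (0.005300576 − 0.005351)/0.005351 ÷ (120/360) = -2.83%.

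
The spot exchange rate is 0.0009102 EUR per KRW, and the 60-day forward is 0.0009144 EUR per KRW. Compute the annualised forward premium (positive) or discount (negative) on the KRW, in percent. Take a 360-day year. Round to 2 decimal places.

+2.77%

T = 60/360 years.
(F − S)/S = (0.0009144 − 0.0009102)/0.0009102 = 0.0046144.
Annualise by dividing by T: 0.0046144 / (60/360) = 0.027686 → 2.77%.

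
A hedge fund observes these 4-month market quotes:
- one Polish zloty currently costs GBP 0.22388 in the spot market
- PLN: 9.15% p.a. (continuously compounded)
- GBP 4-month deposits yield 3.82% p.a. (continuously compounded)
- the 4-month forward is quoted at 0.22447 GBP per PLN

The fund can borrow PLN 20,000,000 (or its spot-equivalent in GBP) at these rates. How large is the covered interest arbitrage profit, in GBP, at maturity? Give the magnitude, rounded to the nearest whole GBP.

T = 4/12 years.
Invest the PLN and cover forward: 20,000,000 × 1.03096989 × 0.22447 = GBP 4,628,436.22.
Convert at spot and invest in GBP: 20,000,000 × 0.22388 × 1.012814747 = GBP 4,534,979.31.
The quoted forward overvalues PLN, so borrow GBP, buy PLN at spot, deposit the PLN at 9.15%, and sell the proceeds forward at 0.22447.
Profit = 4,628,436.22 − 4,534,979.31 = GBP 93,457.

GBP 93,457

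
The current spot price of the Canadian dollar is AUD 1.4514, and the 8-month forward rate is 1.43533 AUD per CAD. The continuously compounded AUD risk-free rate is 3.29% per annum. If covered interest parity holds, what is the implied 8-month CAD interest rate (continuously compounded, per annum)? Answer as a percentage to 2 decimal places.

T = 8/12 years.
F/S = 1.43533/1.4514 = 0.9889279 = (growth of AUD) / (growth of CAD).
The AUD side grows by e^(0.0329×8/12) = 1.0221756.
Hence g_CAD = 1.0336199.
r = ln(1.0336199)/(8/12) = 0.049601 → 4.96%.

4.96%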